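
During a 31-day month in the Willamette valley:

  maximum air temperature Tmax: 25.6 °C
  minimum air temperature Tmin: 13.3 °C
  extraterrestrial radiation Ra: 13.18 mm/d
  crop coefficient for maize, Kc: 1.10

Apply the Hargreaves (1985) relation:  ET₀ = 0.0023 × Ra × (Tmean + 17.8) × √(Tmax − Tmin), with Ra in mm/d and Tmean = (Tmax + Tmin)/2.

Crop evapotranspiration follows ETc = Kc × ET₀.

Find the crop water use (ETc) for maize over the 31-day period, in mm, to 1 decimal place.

135.0 mm

Tmean = (25.6 + 13.3)/2 = 19.45 °C
ET₀ = 0.0023 × 13.18 × (19.45 + 17.8) × √12.3 = 0.0023 × 13.18 × 37.25 × 3.5071 = 3.9602 mm/d
ETc = Kc × ET₀ = 1.10 × 3.9602 = 4.3562 mm/d
Over 31 days: 4.3562 × 31 = 135.042 mm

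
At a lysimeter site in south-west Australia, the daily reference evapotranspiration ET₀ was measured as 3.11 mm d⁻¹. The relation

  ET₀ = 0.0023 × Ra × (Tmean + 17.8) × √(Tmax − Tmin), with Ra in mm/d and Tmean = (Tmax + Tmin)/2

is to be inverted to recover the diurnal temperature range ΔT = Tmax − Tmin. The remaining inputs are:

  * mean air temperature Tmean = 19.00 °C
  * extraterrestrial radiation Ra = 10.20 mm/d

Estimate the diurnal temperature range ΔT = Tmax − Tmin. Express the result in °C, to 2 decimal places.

√ΔT = ET₀ / [0.0023 × Ra × (Tmean+17.8)] = 3.11 / (0.0023 × 10.20 × 36.80) = 3.6023
ΔT = 3.6023² = 12.977 °C

12.98 °C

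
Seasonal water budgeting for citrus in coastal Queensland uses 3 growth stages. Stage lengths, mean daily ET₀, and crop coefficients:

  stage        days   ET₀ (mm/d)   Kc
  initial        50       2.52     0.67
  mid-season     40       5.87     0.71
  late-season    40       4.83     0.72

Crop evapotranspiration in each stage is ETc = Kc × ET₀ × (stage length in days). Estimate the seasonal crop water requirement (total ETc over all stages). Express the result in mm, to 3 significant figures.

initial: 0.67 × 2.52 × 50 = 84.42 mm
mid-season: 0.71 × 5.87 × 40 = 166.71 mm
late-season: 0.72 × 4.83 × 40 = 139.10 mm
Seasonal total = 390.23 mm

390 mm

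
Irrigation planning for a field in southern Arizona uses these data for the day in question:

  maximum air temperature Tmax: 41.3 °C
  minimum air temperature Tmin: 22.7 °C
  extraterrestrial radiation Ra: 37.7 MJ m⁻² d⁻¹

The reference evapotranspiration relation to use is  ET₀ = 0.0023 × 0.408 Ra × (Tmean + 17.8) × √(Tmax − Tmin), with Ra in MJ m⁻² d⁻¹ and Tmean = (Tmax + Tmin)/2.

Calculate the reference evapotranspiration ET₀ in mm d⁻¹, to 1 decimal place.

7.6 mm d⁻¹

Tmean = (41.3 + 22.7)/2 = 32.00 °C
0.408 Ra = 0.408 × 37.7 = 15.3816 mm/d equivalent
ET₀ = 0.0023 × 15.3816 × (32.00 + 17.8) × √18.6 = 0.0023 × 15.3816 × 49.80 × 4.3128 = 7.5983 mm/d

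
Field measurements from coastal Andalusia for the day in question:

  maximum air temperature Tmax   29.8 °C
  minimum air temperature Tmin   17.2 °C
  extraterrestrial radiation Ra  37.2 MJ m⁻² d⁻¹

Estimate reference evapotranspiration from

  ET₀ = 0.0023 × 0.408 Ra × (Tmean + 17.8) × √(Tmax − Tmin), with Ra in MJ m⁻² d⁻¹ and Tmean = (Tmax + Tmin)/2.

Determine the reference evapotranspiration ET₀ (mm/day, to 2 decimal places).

Tmean = (29.8 + 17.2)/2 = 23.50 °C
0.408 Ra = 0.408 × 37.2 = 15.1776 mm/d equivalent
ET₀ = 0.0023 × 15.1776 × (23.50 + 17.8) × √12.6 = 0.0023 × 15.1776 × 41.30 × 3.5496 = 5.1175 mm/d

5.12 mm/day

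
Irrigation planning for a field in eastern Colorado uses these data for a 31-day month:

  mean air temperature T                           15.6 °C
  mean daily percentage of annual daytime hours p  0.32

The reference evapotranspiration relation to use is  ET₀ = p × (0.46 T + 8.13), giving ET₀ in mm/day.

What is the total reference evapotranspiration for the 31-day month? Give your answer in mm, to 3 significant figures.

ET₀ = 0.32 × (0.46 × 15.6 + 8.13) = 0.32 × 15.306 = 4.8979 mm/d
Monthly total = 4.8979 × 31 = 151.835 mm

152 mm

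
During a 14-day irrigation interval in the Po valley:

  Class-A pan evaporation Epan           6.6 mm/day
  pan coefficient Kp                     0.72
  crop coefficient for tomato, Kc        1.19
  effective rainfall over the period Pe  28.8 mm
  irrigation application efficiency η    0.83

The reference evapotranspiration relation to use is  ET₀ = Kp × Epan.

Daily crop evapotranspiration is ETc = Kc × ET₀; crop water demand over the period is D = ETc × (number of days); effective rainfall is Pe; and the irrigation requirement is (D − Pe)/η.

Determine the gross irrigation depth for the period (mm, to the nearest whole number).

ET₀ = 0.72 × 6.6 = 4.7520 mm/d
ETc = Kc × ET₀ = 1.19 × 4.7520 = 5.6549 mm/d
Crop demand D = ETc × 14 d = 5.6549 × 14 = 79.169 mm
D − Pe = 79.169 − 28.8 = 50.369 mm
Gross irrigation = 50.369 / 0.83 = 60.686 mm

61 mm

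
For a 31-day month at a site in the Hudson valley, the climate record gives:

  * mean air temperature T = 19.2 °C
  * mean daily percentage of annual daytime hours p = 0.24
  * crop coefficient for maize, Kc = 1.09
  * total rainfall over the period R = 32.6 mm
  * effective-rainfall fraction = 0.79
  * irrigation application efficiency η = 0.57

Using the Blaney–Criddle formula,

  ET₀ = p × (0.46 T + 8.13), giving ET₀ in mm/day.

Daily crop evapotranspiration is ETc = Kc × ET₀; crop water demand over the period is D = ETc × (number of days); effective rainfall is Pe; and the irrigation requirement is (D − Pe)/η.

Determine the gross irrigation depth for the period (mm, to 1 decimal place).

196.1 mm

ET₀ = 0.24 × (0.46 × 19.2 + 8.13) = 0.24 × 16.962 = 4.0709 mm/d
ETc = Kc × ET₀ = 1.09 × 4.0709 = 4.4373 mm/d
Crop demand D = ETc × 31 d = 4.4373 × 31 = 137.556 mm
Pe = 0.79 × 32.6 = 25.754 mm
D − Pe = 137.556 − 25.754 = 111.802 mm
Gross irrigation = 111.802 / 0.57 = 196.144 mm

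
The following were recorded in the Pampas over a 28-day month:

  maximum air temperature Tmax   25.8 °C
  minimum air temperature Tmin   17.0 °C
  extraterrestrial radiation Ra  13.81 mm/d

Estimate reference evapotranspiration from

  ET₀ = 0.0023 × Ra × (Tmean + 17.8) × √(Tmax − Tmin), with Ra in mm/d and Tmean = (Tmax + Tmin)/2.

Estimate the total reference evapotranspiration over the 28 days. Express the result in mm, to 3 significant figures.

103 mm

Tmean = (25.8 + 17.0)/2 = 21.40 °C
ET₀ = 0.0023 × 13.81 × (21.40 + 17.8) × √8.8 = 0.0023 × 13.81 × 39.20 × 2.9665 = 3.6936 mm/d
Over 28 days: 3.6936 × 28 = 103.421 mm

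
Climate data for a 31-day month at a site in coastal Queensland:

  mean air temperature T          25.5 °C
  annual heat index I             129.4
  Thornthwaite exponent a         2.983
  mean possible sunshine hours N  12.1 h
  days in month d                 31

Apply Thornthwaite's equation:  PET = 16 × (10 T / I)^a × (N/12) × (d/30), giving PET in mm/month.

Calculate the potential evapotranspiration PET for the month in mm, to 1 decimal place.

126.1 mm

10T/I = 10 × 25.5 / 129.4 = 1.9706
(10T/I)^a = 1.9706^2.983 = 7.5646
Uncorrected PET = 16 × 7.5646 = 121.034 mm
Correction = (N/12)(d/30) = (12.1/12)(31/30) = 1.0419
PET = 121.034 × 1.0419 = 126.105 mm/month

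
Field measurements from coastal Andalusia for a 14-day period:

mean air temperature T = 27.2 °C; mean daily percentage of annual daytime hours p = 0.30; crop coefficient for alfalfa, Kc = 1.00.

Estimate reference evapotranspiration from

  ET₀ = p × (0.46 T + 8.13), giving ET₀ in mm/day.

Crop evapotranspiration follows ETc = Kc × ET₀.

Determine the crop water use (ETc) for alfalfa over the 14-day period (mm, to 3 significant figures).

86.7 mm

ET₀ = 0.30 × (0.46 × 27.2 + 8.13) = 0.30 × 20.642 = 6.1926 mm/d
ETc = Kc × ET₀ = 1.00 × 6.1926 = 6.1926 mm/d
Over 14 days: 6.1926 × 14 = 86.696 mm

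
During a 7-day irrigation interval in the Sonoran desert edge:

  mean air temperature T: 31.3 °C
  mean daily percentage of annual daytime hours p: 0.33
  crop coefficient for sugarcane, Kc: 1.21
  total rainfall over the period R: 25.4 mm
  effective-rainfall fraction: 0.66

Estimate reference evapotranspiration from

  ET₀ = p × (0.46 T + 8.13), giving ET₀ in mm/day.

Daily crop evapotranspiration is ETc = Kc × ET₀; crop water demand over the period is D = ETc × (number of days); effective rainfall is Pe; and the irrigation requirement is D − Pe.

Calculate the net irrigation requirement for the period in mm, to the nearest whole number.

46 mm

ET₀ = 0.33 × (0.46 × 31.3 + 8.13) = 0.33 × 22.528 = 7.4342 mm/d
ETc = Kc × ET₀ = 1.21 × 7.4342 = 8.9954 mm/d
Crop demand D = ETc × 7 d = 8.9954 × 7 = 62.968 mm
Pe = 0.66 × 25.4 = 16.764 mm
D − Pe = 62.968 − 16.764 = 46.204 mm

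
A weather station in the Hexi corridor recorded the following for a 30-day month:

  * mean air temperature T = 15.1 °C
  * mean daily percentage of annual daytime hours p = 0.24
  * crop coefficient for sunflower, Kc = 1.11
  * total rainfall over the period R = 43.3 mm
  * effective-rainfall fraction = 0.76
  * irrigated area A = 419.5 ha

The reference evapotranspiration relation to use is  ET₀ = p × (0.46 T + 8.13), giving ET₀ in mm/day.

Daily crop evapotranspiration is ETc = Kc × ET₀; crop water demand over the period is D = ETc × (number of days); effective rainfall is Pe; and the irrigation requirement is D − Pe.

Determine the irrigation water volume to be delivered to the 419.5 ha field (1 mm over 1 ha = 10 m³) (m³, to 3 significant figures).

ET₀ = 0.24 × (0.46 × 15.1 + 8.13) = 0.24 × 15.076 = 3.6182 mm/d
ETc = Kc × ET₀ = 1.11 × 3.6182 = 4.0162 mm/d
Crop demand D = ETc × 30 d = 4.0162 × 30 = 120.486 mm
Pe = 0.76 × 43.3 = 32.908 mm
D − Pe = 120.486 − 32.908 = 87.578 mm
Volume = 87.578 mm × 419.5 ha × 10 = 367389.7 m³

367000 m³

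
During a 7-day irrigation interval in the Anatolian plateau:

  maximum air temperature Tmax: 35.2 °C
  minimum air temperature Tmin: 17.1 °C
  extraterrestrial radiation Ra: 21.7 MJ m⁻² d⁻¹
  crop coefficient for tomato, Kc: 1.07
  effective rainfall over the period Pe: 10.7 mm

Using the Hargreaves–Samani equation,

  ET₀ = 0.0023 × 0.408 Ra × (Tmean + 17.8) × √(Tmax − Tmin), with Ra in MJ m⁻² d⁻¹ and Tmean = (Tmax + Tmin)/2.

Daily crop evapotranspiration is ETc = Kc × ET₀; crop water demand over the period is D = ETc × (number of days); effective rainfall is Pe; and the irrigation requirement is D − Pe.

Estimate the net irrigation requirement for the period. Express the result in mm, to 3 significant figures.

Tmean = (35.2 + 17.1)/2 = 26.15 °C
0.408 Ra = 0.408 × 21.7 = 8.8536 mm/d equivalent
ET₀ = 0.0023 × 8.8536 × (26.15 + 17.8) × √18.1 = 0.0023 × 8.8536 × 43.95 × 4.2544 = 3.8075 mm/d
ETc = Kc × ET₀ = 1.07 × 3.8075 = 4.0740 mm/d
Crop demand D = ETc × 7 d = 4.0740 × 7 = 28.518 mm
D − Pe = 28.518 − 10.7 = 17.818 mm

17.8 mm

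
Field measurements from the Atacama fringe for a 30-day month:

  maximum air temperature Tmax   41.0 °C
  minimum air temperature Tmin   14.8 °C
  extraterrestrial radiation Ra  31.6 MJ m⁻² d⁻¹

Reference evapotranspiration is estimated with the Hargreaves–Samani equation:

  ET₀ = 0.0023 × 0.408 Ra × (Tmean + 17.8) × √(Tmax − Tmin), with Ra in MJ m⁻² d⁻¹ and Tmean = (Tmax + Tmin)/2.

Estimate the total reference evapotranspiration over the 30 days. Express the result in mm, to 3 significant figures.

Tmean = (41.0 + 14.8)/2 = 27.90 °C
0.408 Ra = 0.408 × 31.6 = 12.8928 mm/d equivalent
ET₀ = 0.0023 × 12.8928 × (27.90 + 17.8) × √26.2 = 0.0023 × 12.8928 × 45.70 × 5.1186 = 6.9365 mm/d
Over 30 days: 6.9365 × 30 = 208.095 mm

208 mm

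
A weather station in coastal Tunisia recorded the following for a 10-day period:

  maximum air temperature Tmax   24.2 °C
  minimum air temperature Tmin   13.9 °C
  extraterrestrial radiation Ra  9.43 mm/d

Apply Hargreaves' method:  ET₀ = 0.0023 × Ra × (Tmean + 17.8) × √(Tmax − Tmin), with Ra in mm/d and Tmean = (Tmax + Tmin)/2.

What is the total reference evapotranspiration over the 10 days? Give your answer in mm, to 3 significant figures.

25.7 mm

Tmean = (24.2 + 13.9)/2 = 19.05 °C
ET₀ = 0.0023 × 9.43 × (19.05 + 17.8) × √10.3 = 0.0023 × 9.43 × 36.85 × 3.2094 = 2.5651 mm/d
Over 10 days: 2.5651 × 10 = 25.651 mm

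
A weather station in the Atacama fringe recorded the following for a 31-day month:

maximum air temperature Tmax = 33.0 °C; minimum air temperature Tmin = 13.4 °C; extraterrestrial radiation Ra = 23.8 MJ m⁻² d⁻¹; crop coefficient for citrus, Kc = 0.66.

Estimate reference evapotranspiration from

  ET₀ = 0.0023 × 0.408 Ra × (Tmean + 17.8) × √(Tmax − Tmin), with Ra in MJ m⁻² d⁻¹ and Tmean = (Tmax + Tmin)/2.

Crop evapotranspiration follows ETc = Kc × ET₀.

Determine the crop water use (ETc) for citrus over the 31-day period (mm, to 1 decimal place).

Tmean = (33.0 + 13.4)/2 = 23.20 °C
0.408 Ra = 0.408 × 23.8 = 9.7104 mm/d equivalent
ET₀ = 0.0023 × 9.7104 × (23.20 + 17.8) × √19.6 = 0.0023 × 9.7104 × 41.00 × 4.4272 = 4.0539 mm/d
ETc = Kc × ET₀ = 0.66 × 4.0539 = 2.6756 mm/d
Over 31 days: 2.6756 × 31 = 82.944 mm

82.9 mm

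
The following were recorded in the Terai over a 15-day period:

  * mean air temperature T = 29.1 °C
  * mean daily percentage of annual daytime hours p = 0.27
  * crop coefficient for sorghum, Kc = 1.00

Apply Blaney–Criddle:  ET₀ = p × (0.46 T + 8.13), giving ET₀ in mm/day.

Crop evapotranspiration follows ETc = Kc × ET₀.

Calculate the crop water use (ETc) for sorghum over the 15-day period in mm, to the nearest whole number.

ET₀ = 0.27 × (0.46 × 29.1 + 8.13) = 0.27 × 21.516 = 5.8093 mm/d
ETc = Kc × ET₀ = 1.00 × 5.8093 = 5.8093 mm/d
Over 15 days: 5.8093 × 15 = 87.140 mm

87 mm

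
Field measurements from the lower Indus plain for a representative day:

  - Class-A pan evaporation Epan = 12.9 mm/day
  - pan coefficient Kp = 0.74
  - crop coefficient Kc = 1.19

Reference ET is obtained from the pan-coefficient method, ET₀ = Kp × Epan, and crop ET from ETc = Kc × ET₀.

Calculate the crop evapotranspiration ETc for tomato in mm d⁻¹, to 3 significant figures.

ET₀ = 0.74 × 12.9 = 9.5460 mm/d
ETc = Kc × ET₀ = 1.19 × 9.5460 = 11.3597 mm/d

11.4 mm d⁻¹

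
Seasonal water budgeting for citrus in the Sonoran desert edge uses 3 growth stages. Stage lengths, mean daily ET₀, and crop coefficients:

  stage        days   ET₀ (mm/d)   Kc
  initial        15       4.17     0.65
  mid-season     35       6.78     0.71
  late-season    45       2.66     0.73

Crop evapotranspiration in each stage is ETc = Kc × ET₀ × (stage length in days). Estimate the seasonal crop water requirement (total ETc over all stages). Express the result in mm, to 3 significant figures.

297 mm

initial: 0.65 × 4.17 × 15 = 40.66 mm
mid-season: 0.71 × 6.78 × 35 = 168.48 mm
late-season: 0.73 × 2.66 × 45 = 87.38 mm
Seasonal total = 296.52 mm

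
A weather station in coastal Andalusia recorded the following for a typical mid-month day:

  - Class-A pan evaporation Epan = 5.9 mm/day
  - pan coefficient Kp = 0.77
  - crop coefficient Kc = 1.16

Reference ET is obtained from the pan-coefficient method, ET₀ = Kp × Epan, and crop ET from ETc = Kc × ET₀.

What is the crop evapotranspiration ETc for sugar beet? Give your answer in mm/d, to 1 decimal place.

5.3 mm/d

ET₀ = 0.77 × 5.9 = 4.5430 mm/d
ETc = Kc × ET₀ = 1.16 × 4.5430 = 5.2699 mm/d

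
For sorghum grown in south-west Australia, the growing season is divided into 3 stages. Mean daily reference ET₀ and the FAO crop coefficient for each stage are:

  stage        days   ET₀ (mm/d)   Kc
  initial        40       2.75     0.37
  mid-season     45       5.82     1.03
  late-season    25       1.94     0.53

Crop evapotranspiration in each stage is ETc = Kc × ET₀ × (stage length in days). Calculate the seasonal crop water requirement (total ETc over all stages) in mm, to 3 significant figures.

initial: 0.37 × 2.75 × 40 = 40.70 mm
mid-season: 1.03 × 5.82 × 45 = 269.76 mm
late-season: 0.53 × 1.94 × 25 = 25.71 mm
Seasonal total = 336.17 mm

336 mm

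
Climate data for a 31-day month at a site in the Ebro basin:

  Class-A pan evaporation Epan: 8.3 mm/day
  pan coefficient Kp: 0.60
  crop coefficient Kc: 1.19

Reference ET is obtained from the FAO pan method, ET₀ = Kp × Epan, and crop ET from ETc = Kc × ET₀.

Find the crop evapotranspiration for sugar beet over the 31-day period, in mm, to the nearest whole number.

184 mm

ET₀ = 0.60 × 8.3 = 4.9800 mm/d
ETc = Kc × ET₀ = 1.19 × 4.9800 = 5.9262 mm/d
Over 31 days: 5.9262 × 31 = 183.712 mm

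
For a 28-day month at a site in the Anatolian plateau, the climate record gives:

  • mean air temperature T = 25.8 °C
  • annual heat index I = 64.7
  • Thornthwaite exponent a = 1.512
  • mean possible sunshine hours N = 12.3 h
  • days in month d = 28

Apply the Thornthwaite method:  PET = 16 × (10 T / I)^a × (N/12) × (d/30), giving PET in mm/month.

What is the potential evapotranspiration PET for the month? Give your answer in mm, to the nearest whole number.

124 mm

10T/I = 10 × 25.8 / 64.7 = 3.9876
(10T/I)^a = 3.9876^1.512 = 8.0961
Uncorrected PET = 16 × 8.0961 = 129.538 mm
Correction = (N/12)(d/30) = (12.3/12)(28/30) = 0.9567
PET = 129.538 × 0.9567 = 123.929 mm/month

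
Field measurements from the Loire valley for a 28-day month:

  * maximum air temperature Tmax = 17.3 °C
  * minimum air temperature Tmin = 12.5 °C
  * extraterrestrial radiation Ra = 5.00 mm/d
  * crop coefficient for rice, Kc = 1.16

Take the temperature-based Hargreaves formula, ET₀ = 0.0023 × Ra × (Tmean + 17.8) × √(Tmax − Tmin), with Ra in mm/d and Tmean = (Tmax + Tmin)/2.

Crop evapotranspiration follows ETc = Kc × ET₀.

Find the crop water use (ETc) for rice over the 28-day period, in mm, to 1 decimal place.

26.8 mm

Tmean = (17.3 + 12.5)/2 = 14.90 °C
ET₀ = 0.0023 × 5.00 × (14.90 + 17.8) × √4.8 = 0.0023 × 5.00 × 32.70 × 2.1909 = 0.8239 mm/d
ETc = Kc × ET₀ = 1.16 × 0.8239 = 0.9557 mm/d
Over 28 days: 0.9557 × 28 = 26.760 mm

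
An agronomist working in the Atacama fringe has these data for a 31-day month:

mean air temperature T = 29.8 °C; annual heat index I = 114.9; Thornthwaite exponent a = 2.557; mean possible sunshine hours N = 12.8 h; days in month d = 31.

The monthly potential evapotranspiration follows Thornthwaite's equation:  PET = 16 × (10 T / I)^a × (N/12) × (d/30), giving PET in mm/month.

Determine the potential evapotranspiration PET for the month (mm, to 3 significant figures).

10T/I = 10 × 29.8 / 114.9 = 2.5936
(10T/I)^a = 2.5936^2.557 = 11.4380
Uncorrected PET = 16 × 11.4380 = 183.008 mm
Correction = (N/12)(d/30) = (12.8/12)(31/30) = 1.1022
PET = 183.008 × 1.1022 = 201.711 mm/month

202 mm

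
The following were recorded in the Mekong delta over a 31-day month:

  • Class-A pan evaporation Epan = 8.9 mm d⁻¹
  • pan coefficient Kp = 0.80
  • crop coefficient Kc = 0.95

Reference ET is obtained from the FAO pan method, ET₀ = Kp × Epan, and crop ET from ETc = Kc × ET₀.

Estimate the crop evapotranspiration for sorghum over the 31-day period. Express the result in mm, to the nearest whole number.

210 mm

ET₀ = 0.80 × 8.9 = 7.1200 mm/d
ETc = Kc × ET₀ = 0.95 × 7.1200 = 6.7640 mm/d
Over 31 days: 6.7640 × 31 = 209.684 mm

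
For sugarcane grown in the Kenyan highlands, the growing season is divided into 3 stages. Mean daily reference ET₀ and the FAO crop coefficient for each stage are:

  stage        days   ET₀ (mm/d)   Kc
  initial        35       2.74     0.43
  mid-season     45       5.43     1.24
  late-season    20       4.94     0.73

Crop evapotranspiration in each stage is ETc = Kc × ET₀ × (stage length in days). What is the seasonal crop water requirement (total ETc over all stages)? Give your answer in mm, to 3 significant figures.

initial: 0.43 × 2.74 × 35 = 41.24 mm
mid-season: 1.24 × 5.43 × 45 = 302.99 mm
late-season: 0.73 × 4.94 × 20 = 72.12 mm
Seasonal total = 416.35 mm

416 mm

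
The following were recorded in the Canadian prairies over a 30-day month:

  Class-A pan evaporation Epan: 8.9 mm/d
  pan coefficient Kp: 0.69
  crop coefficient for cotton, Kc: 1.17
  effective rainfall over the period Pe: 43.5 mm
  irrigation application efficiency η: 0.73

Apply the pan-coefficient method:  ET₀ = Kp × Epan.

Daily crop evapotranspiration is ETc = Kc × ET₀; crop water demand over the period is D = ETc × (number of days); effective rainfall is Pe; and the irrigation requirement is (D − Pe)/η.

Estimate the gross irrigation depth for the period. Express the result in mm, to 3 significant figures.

236 mm

ET₀ = 0.69 × 8.9 = 6.1410 mm/d
ETc = Kc × ET₀ = 1.17 × 6.1410 = 7.1850 mm/d
Crop demand D = ETc × 30 d = 7.1850 × 30 = 215.550 mm
D − Pe = 215.550 − 43.5 = 172.050 mm
Gross irrigation = 172.050 / 0.73 = 235.685 mm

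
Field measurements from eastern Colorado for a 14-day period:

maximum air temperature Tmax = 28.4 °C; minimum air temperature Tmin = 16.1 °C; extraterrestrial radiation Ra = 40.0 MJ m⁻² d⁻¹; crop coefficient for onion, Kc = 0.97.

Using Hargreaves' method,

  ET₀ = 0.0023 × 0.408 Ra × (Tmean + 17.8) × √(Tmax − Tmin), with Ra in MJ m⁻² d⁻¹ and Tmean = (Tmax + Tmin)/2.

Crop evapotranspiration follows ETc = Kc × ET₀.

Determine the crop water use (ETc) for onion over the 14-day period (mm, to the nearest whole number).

72 mm

Tmean = (28.4 + 16.1)/2 = 22.25 °C
0.408 Ra = 0.408 × 40.0 = 16.3200 mm/d equivalent
ET₀ = 0.0023 × 16.3200 × (22.25 + 17.8) × √12.3 = 0.0023 × 16.3200 × 40.05 × 3.5071 = 5.2723 mm/d
ETc = Kc × ET₀ = 0.97 × 5.2723 = 5.1141 mm/d
Over 14 days: 5.1141 × 14 = 71.597 mm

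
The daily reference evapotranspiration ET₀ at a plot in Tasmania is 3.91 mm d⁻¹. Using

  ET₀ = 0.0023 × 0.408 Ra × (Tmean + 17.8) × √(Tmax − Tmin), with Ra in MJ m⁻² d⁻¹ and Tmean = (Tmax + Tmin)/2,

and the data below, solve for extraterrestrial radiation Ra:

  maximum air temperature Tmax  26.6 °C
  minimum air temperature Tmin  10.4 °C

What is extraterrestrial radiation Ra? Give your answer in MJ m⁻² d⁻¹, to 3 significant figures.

Tmean = (26.6+10.4)/2 = 18.50 °C; ΔT = 16.2
Ra = ET₀ / [0.0023 × 0.408 × (Tmean+17.8) × √ΔT]
   = 3.91 / (0.0023 × 0.408 × 36.30 × 4.0249) = 28.519 MJ m⁻² d⁻¹

28.5 MJ m⁻² d⁻¹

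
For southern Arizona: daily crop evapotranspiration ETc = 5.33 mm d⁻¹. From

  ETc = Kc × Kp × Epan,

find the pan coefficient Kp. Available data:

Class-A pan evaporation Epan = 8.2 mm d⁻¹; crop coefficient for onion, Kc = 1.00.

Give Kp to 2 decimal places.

ETc = Kc × Kp × Epan  ⇒  Kp = ETc / (Kc × Epan)
Kp = 5.33 / (1.00 × 8.2) = 5.33 / 8.200 = 0.6500

0.65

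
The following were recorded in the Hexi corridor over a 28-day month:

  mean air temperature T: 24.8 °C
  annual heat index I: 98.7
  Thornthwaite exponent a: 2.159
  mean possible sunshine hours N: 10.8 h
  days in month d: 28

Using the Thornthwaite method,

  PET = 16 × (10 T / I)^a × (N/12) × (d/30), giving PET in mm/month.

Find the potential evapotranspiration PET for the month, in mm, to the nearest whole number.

10T/I = 10 × 24.8 / 98.7 = 2.5127
(10T/I)^a = 2.5127^2.159 = 7.3098
Uncorrected PET = 16 × 7.3098 = 116.957 mm
Correction = (N/12)(d/30) = (10.8/12)(28/30) = 0.8400
PET = 116.957 × 0.8400 = 98.244 mm/month

98 mm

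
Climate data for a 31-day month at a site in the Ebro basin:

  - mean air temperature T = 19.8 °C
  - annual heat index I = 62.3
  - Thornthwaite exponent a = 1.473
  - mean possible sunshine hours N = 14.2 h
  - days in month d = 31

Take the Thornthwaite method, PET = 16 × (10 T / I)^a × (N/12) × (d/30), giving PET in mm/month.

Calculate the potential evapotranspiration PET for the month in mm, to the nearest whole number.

10T/I = 10 × 19.8 / 62.3 = 3.1782
(10T/I)^a = 3.1782^1.473 = 5.4918
Uncorrected PET = 16 × 5.4918 = 87.869 mm
Correction = (N/12)(d/30) = (14.2/12)(31/30) = 1.2228
PET = 87.869 × 1.2228 = 107.446 mm/month

107 mm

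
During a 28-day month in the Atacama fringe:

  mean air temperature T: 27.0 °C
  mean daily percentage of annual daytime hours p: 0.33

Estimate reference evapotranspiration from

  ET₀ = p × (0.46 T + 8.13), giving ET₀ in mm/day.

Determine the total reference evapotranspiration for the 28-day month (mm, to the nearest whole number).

ET₀ = 0.33 × (0.46 × 27.0 + 8.13) = 0.33 × 20.550 = 6.7815 mm/d
Monthly total = 6.7815 × 28 = 189.882 mm

190 mm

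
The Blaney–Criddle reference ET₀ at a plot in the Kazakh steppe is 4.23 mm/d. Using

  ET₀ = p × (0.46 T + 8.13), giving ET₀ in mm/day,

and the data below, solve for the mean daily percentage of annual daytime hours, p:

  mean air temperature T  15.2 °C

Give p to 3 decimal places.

0.280

p = ET₀ / (0.46 T + 8.13) = 4.23 / (0.46 × 15.2 + 8.13) = 4.23 / 15.122 = 0.2797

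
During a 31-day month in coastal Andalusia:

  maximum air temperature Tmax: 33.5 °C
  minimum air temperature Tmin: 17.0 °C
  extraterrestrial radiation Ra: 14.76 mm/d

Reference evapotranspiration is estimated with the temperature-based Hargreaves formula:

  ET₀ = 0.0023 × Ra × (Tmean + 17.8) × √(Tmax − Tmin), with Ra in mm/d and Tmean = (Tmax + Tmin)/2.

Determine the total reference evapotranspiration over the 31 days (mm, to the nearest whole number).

Tmean = (33.5 + 17.0)/2 = 25.25 °C
ET₀ = 0.0023 × 14.76 × (25.25 + 17.8) × √16.5 = 0.0023 × 14.76 × 43.05 × 4.0620 = 5.9365 mm/d
Over 31 days: 5.9365 × 31 = 184.032 mm

184 mm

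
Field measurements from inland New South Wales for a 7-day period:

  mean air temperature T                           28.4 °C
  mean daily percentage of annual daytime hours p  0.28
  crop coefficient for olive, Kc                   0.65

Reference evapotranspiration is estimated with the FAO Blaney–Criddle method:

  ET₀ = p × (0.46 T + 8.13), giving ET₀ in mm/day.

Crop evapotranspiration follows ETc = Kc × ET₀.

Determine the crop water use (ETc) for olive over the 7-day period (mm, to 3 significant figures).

ET₀ = 0.28 × (0.46 × 28.4 + 8.13) = 0.28 × 21.194 = 5.9343 mm/d
ETc = Kc × ET₀ = 0.65 × 5.9343 = 3.8573 mm/d
Over 7 days: 3.8573 × 7 = 27.001 mm

27.0 mm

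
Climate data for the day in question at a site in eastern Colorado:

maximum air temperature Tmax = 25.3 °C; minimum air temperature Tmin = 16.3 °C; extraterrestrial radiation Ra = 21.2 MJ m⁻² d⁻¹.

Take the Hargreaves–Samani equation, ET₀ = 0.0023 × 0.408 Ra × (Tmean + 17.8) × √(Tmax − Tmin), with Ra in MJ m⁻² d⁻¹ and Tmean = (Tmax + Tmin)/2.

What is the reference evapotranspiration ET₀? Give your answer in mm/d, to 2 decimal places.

Tmean = (25.3 + 16.3)/2 = 20.80 °C
0.408 Ra = 0.408 × 21.2 = 8.6496 mm/d equivalent
ET₀ = 0.0023 × 8.6496 × (20.80 + 17.8) × √9.0 = 0.0023 × 8.6496 × 38.60 × 3.0000 = 2.3037 mm/d

2.30 mm/d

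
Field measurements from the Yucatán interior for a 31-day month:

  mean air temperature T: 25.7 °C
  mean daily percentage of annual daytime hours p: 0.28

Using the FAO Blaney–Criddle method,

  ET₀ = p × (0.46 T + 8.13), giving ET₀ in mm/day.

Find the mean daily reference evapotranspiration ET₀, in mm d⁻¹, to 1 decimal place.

5.6 mm d⁻¹

ET₀ = 0.28 × (0.46 × 25.7 + 8.13) = 0.28 × 19.952 = 5.5866 mm/d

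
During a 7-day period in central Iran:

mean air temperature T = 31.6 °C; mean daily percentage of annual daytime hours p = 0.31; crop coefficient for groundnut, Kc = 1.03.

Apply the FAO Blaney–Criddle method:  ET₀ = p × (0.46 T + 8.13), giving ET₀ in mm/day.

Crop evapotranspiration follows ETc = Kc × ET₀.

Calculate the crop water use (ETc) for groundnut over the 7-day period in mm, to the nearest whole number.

51 mm

ET₀ = 0.31 × (0.46 × 31.6 + 8.13) = 0.31 × 22.666 = 7.0265 mm/d
ETc = Kc × ET₀ = 1.03 × 7.0265 = 7.2373 mm/d
Over 7 days: 7.2373 × 7 = 50.661 mm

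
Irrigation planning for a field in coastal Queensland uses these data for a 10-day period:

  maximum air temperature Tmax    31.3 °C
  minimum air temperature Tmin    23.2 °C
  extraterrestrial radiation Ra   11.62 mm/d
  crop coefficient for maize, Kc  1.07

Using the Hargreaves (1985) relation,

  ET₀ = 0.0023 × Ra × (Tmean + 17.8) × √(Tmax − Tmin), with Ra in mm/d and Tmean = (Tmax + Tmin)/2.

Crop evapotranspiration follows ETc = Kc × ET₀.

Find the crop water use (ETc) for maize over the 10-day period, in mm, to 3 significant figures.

Tmean = (31.3 + 23.2)/2 = 27.25 °C
ET₀ = 0.0023 × 11.62 × (27.25 + 17.8) × √8.1 = 0.0023 × 11.62 × 45.05 × 2.8460 = 3.4266 mm/d
ETc = Kc × ET₀ = 1.07 × 3.4266 = 3.6665 mm/d
Over 10 days: 3.6665 × 10 = 36.665 mm

36.7 mm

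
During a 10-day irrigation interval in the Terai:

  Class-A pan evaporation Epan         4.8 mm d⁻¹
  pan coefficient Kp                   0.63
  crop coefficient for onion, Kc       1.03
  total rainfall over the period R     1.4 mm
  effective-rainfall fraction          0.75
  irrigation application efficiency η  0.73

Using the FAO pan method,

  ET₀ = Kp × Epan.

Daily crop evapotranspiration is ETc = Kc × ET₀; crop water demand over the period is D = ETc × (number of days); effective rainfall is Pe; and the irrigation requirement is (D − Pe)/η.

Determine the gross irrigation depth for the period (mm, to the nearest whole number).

41 mm

ET₀ = 0.63 × 4.8 = 3.0240 mm/d
ETc = Kc × ET₀ = 1.03 × 3.0240 = 3.1147 mm/d
Crop demand D = ETc × 10 d = 3.1147 × 10 = 31.147 mm
Pe = 0.75 × 1.4 = 1.050 mm
D − Pe = 31.147 − 1.050 = 30.097 mm
Gross irrigation = 30.097 / 0.73 = 41.229 mm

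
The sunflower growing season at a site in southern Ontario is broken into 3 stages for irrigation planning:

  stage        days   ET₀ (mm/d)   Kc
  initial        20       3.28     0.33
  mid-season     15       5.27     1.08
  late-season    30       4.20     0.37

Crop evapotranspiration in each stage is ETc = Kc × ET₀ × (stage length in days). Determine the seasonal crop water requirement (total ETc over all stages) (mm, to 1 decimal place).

initial: 0.33 × 3.28 × 20 = 21.65 mm
mid-season: 1.08 × 5.27 × 15 = 85.37 mm
late-season: 0.37 × 4.20 × 30 = 46.62 mm
Seasonal total = 153.64 mm

153.6 mm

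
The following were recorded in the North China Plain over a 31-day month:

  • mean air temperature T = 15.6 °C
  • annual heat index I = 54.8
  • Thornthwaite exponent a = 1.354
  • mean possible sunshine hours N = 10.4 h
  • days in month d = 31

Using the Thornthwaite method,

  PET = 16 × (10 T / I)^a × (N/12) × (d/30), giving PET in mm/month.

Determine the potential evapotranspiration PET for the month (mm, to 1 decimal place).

59.1 mm

10T/I = 10 × 15.6 / 54.8 = 2.8467
(10T/I)^a = 2.8467^1.354 = 4.1227
Uncorrected PET = 16 × 4.1227 = 65.963 mm
Correction = (N/12)(d/30) = (10.4/12)(31/30) = 0.8956
PET = 65.963 × 0.8956 = 59.076 mm/month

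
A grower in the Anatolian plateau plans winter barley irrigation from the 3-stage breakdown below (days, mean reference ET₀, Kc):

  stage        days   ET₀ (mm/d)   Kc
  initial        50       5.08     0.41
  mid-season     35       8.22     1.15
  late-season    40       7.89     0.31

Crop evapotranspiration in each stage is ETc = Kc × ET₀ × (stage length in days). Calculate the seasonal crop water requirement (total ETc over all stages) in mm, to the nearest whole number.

initial: 0.41 × 5.08 × 50 = 104.14 mm
mid-season: 1.15 × 8.22 × 35 = 330.86 mm
late-season: 0.31 × 7.89 × 40 = 97.84 mm
Seasonal total = 532.84 mm

533 mm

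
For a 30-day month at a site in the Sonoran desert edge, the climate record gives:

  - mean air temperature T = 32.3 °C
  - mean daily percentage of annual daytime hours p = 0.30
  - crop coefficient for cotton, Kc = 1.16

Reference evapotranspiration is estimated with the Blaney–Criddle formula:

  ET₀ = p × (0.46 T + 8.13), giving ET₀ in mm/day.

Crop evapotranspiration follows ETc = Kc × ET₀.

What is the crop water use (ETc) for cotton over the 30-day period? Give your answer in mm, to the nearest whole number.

240 mm

ET₀ = 0.30 × (0.46 × 32.3 + 8.13) = 0.30 × 22.988 = 6.8964 mm/d
ETc = Kc × ET₀ = 1.16 × 6.8964 = 7.9998 mm/d
Over 30 days: 7.9998 × 30 = 239.994 mm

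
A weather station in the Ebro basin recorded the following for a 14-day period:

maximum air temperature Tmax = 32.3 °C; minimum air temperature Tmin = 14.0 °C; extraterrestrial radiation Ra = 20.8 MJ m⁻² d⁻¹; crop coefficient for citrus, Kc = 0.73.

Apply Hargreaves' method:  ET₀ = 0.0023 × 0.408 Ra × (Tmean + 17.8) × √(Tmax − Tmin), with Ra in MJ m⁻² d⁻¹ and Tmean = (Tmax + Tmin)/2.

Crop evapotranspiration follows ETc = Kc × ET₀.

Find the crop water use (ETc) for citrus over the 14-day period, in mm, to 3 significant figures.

Tmean = (32.3 + 14.0)/2 = 23.15 °C
0.408 Ra = 0.408 × 20.8 = 8.4864 mm/d equivalent
ET₀ = 0.0023 × 8.4864 × (23.15 + 17.8) × √18.3 = 0.0023 × 8.4864 × 40.95 × 4.2778 = 3.4192 mm/d
ETc = Kc × ET₀ = 0.73 × 3.4192 = 2.4960 mm/d
Over 14 days: 2.4960 × 14 = 34.944 mm

34.9 mm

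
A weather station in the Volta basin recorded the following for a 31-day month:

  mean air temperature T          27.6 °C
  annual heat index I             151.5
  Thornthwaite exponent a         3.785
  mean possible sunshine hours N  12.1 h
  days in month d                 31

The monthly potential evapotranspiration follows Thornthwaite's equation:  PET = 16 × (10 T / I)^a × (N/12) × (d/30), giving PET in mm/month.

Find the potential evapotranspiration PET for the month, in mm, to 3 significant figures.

10T/I = 10 × 27.6 / 151.5 = 1.8218
(10T/I)^a = 1.8218^3.785 = 9.6827
Uncorrected PET = 16 × 9.6827 = 154.923 mm
Correction = (N/12)(d/30) = (12.1/12)(31/30) = 1.0419
PET = 154.923 × 1.0419 = 161.414 mm/month

161 mm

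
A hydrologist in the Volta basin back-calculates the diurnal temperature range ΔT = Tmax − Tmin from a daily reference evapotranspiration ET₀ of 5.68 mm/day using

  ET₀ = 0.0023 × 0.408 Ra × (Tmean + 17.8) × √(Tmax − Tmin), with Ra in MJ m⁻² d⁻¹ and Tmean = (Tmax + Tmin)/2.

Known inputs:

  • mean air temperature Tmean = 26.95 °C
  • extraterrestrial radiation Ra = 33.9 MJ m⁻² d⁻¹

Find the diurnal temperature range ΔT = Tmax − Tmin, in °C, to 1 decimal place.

√ΔT = ET₀ / [0.0023 × 0.408 × Ra × (Tmean+17.8)] = 5.68 / (0.0023 × 13.8312 × 44.75) = 3.9900
ΔT = 3.9900² = 15.920 °C

15.9 °C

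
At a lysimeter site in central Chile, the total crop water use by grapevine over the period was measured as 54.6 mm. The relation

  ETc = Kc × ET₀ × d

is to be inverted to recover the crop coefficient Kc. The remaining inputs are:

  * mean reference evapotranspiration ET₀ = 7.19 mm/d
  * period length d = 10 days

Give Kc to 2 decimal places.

ETc = Kc × ET₀ × d  ⇒  Kc = ETc / (ET₀ × d)
Kc = 54.6 / (7.19 × 10) = 54.6 / 71.90 = 0.7594

0.76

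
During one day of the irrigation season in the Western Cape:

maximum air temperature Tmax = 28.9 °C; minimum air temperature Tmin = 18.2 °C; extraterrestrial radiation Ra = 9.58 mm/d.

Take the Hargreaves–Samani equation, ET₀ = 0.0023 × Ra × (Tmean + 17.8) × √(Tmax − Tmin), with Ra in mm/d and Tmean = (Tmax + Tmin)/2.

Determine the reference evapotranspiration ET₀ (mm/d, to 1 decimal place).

Tmean = (28.9 + 18.2)/2 = 23.55 °C
ET₀ = 0.0023 × 9.58 × (23.55 + 17.8) × √10.7 = 0.0023 × 9.58 × 41.35 × 3.2711 = 2.9803 mm/d

3.0 mm/d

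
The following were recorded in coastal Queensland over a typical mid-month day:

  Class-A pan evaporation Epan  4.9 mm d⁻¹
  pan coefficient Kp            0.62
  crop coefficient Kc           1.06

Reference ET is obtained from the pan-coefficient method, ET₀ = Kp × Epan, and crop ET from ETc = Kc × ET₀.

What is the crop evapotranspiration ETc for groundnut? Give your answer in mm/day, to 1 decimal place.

3.2 mm/day

ET₀ = 0.62 × 4.9 = 3.0380 mm/d
ETc = Kc × ET₀ = 1.06 × 3.0380 = 3.2203 mm/d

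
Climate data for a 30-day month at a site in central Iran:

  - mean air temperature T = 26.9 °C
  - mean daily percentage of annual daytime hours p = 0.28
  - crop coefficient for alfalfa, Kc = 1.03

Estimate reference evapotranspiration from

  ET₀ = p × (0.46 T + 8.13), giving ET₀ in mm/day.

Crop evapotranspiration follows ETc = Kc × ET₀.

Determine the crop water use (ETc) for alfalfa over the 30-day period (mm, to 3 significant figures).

177 mm

ET₀ = 0.28 × (0.46 × 26.9 + 8.13) = 0.28 × 20.504 = 5.7411 mm/d
ETc = Kc × ET₀ = 1.03 × 5.7411 = 5.9133 mm/d
Over 30 days: 5.9133 × 30 = 177.399 mm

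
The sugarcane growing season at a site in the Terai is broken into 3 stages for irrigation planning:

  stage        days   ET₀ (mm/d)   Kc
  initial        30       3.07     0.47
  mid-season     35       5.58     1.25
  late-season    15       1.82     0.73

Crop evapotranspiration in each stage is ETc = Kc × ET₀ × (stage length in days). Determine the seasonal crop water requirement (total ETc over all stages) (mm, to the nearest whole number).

307 mm

initial: 0.47 × 3.07 × 30 = 43.29 mm
mid-season: 1.25 × 5.58 × 35 = 244.13 mm
late-season: 0.73 × 1.82 × 15 = 19.93 mm
Seasonal total = 307.35 mm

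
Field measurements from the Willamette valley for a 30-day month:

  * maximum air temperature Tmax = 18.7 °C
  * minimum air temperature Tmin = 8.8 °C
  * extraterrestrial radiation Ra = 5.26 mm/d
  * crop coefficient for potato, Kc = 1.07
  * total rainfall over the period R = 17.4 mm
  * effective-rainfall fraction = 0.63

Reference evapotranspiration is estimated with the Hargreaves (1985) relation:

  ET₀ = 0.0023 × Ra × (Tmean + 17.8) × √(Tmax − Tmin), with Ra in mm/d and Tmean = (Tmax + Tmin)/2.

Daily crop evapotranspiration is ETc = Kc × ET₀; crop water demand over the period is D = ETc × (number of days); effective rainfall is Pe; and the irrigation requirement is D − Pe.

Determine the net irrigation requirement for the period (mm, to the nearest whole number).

Tmean = (18.7 + 8.8)/2 = 13.75 °C
ET₀ = 0.0023 × 5.26 × (13.75 + 17.8) × √9.9 = 0.0023 × 5.26 × 31.55 × 3.1464 = 1.2010 mm/d
ETc = Kc × ET₀ = 1.07 × 1.2010 = 1.2851 mm/d
Crop demand D = ETc × 30 d = 1.2851 × 30 = 38.553 mm
Pe = 0.63 × 17.4 = 10.962 mm
D − Pe = 38.553 − 10.962 = 27.591 mm

28 mm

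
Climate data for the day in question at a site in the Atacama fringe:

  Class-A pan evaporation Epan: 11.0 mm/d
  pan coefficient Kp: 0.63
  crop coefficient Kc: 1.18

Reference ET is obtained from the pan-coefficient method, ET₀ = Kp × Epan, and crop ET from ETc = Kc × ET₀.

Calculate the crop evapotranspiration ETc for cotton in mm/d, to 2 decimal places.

ET₀ = 0.63 × 11.0 = 6.9300 mm/d
ETc = Kc × ET₀ = 1.18 × 6.9300 = 8.1774 mm/d

8.18 mm/d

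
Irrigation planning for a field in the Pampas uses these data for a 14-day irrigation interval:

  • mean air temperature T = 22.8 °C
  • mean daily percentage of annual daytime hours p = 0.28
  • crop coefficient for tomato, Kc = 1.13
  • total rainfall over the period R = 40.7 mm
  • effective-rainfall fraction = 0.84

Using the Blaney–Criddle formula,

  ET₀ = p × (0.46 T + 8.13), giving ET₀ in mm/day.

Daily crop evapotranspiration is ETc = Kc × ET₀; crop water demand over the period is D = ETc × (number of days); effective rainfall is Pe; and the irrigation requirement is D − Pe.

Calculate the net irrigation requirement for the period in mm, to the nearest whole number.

48 mm

ET₀ = 0.28 × (0.46 × 22.8 + 8.13) = 0.28 × 18.618 = 5.2130 mm/d
ETc = Kc × ET₀ = 1.13 × 5.2130 = 5.8907 mm/d
Crop demand D = ETc × 14 d = 5.8907 × 14 = 82.470 mm
Pe = 0.84 × 40.7 = 34.188 mm
D − Pe = 82.470 − 34.188 = 48.282 mm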